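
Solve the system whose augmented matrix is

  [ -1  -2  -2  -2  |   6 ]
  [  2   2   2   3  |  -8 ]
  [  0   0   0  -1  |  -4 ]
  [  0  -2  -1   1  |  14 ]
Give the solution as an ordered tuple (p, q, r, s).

(-6, -6, 2, 4)

ρ1 → -1·ρ1
  [ 1   2   2   2  |  -6 ]
  [ 2   2   2   3  |  -8 ]
  [ 0   0   0  -1  |  -4 ]
  [ 0  -2  -1   1  |  14 ]
ρ2 → ρ2 − 2·ρ1
  [ 1   2   2   2  |  -6 ]
  [ 0  -2  -2  -1  |   4 ]
  [ 0   0   0  -1  |  -4 ]
  [ 0  -2  -1   1  |  14 ]
ρ2 → -1/2·ρ2
  [ 1   2   2    2  |  -6 ]
  [ 0   1   1  1/2  |  -2 ]
  [ 0   0   0   -1  |  -4 ]
  [ 0  -2  -1    1  |  14 ]
ρ4 → ρ4 + 2·ρ2
  [ 1  2  2    2  |  -6 ]
  [ 0  1  1  1/2  |  -2 ]
  [ 0  0  0   -1  |  -4 ]
  [ 0  0  1    2  |  10 ]
ρ3 <=> ρ4
  [ 1  2  2    2  |  -6 ]
  [ 0  1  1  1/2  |  -2 ]
  [ 0  0  1    2  |  10 ]
  [ 0  0  0   -1  |  -4 ]
ρ4 → -1·ρ4
  [ 1  2  2    2  |  -6 ]
  [ 0  1  1  1/2  |  -2 ]
  [ 0  0  1    2  |  10 ]
  [ 0  0  0    1  |   4 ]
ρ3 → ρ3 − 2·ρ4
  [ 1  2  2    2  |  -6 ]
  [ 0  1  1  1/2  |  -2 ]
  [ 0  0  1    0  |   2 ]
  [ 0  0  0    1  |   4 ]
ρ2 → ρ2 − 1/2·ρ4
  [ 1  2  2  2  |  -6 ]
  [ 0  1  1  0  |  -4 ]
  [ 0  0  1  0  |   2 ]
  [ 0  0  0  1  |   4 ]
ρ1 → ρ1 − 2·ρ4
  [ 1  2  2  0  |  -14 ]
  [ 0  1  1  0  |   -4 ]
  [ 0  0  1  0  |    2 ]
  [ 0  0  0  1  |    4 ]
ρ2 → ρ2 − ρ3
  [ 1  2  2  0  |  -14 ]
  [ 0  1  0  0  |   -6 ]
  [ 0  0  1  0  |    2 ]
  [ 0  0  0  1  |    4 ]
ρ1 → ρ1 − 2·ρ3
  [ 1  2  0  0  |  -18 ]
  [ 0  1  0  0  |   -6 ]
  [ 0  0  1  0  |    2 ]
  [ 0  0  0  1  |    4 ]
ρ1 → ρ1 − 2·ρ2
  [ 1  0  0  0  |  -6 ]
  [ 0  1  0  0  |  -6 ]
  [ 0  0  1  0  |   2 ]
  [ 0  0  0  1  |   4 ]
Reading off the last column: p = -6, q = -6, r = 2, s = 4.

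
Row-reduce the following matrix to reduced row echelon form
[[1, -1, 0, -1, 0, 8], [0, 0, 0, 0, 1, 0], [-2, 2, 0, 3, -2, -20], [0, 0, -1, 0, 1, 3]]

[[1, -1, 0, 0, 0, 4], [0, 0, 1, 0, 0, -3], [0, 0, 0, 1, 0, -4], [0, 0, 0, 0, 1, 0]]

Add 2 times ρ1 to ρ3.
  [ 1  -1   0  -1   0   8 ]
  [ 0   0   0   0   1   0 ]
  [ 0   0   0   1  -2  -4 ]
  [ 0   0  -1   0   1   3 ]
Swap ρ2 and ρ4.
  [ 1  -1   0  -1   0   8 ]
  [ 0   0  -1   0   1   3 ]
  [ 0   0   0   1  -2  -4 ]
  [ 0   0   0   0   1   0 ]
Multiply ρ2 by -1.
  [ 1  -1  0  -1   0   8 ]
  [ 0   0  1   0  -1  -3 ]
  [ 0   0  0   1  -2  -4 ]
  [ 0   0  0   0   1   0 ]
Add 2 times ρ4 to ρ3.
  [ 1  -1  0  -1   0   8 ]
  [ 0   0  1   0  -1  -3 ]
  [ 0   0  0   1   0  -4 ]
  [ 0   0  0   0   1   0 ]
Add ρ4 to ρ2.
  [ 1  -1  0  -1  0   8 ]
  [ 0   0  1   0  0  -3 ]
  [ 0   0  0   1  0  -4 ]
  [ 0   0  0   0  1   0 ]
Add ρ3 to ρ1.
  [ 1  -1  0  0  0   4 ]
  [ 0   0  1  0  0  -3 ]
  [ 0   0  0  1  0  -4 ]
  [ 0   0  0  0  1   0 ]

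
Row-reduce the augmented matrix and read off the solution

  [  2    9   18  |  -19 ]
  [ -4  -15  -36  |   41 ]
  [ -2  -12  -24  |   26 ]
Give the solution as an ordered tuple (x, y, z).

ρ1 → 1/2·ρ1
  [  1  9/2    9  |  -19/2 ]
  [ -4  -15  -36  |     41 ]
  [ -2  -12  -24  |     26 ]
ρ2 → ρ2 + 4·ρ1
  [  1  9/2    9  |  -19/2 ]
  [  0    3    0  |      3 ]
  [ -2  -12  -24  |     26 ]
ρ3 → ρ3 + 2·ρ1
  [ 1  9/2   9  |  -19/2 ]
  [ 0    3   0  |      3 ]
  [ 0   -3  -6  |      7 ]
ρ2 → 1/3·ρ2
  [ 1  9/2   9  |  -19/2 ]
  [ 0    1   0  |      1 ]
  [ 0   -3  -6  |      7 ]
ρ3 → ρ3 + 3·ρ2
  [ 1  9/2   9  |  -19/2 ]
  [ 0    1   0  |      1 ]
  [ 0    0  -6  |     10 ]
ρ3 → -1/6·ρ3
  [ 1  9/2  9  |  -19/2 ]
  [ 0    1  0  |      1 ]
  [ 0    0  1  |   -5/3 ]
ρ1 → ρ1 − 9·ρ3
  [ 1  9/2  0  |  11/2 ]
  [ 0    1  0  |     1 ]
  [ 0    0  1  |  -5/3 ]
ρ1 → ρ1 − 9/2·ρ2
  [ 1  0  0  |     1 ]
  [ 0  1  0  |     1 ]
  [ 0  0  1  |  -5/3 ]
Reading off the last column: x = 1, y = 1, z = -5/3.

(1, 1, -5/3)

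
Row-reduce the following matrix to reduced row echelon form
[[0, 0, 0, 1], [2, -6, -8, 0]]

[[1, -3, -4, 0], [0, 0, 0, 1]]

R1 <=> R2
  [ 2  -6  -8  0 ]
  [ 0   0   0  1 ]
R1 → 1/2·R1
  [ 1  -3  -4  0 ]
  [ 0   0   0  1 ]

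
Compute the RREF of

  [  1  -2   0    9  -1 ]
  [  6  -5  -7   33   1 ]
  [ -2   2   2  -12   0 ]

ρ2 ← ρ2 − 6·ρ1
ρ3 ← ρ3 + 2·ρ1
ρ2 ← 1/7·ρ2
ρ3 ← ρ3 + 2·ρ2
ρ1 ← ρ1 + 2·ρ2

[[1, 0, -2, 3, 1], [0, 1, -1, -3, 1], [0, 0, 0, 0, 0]]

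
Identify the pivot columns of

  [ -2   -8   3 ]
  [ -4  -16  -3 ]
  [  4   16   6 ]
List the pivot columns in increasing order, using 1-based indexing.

1, 3

R1 := -1/2·R1
  [  1    4  -3/2 ]
  [ -4  -16    -3 ]
  [  4   16     6 ]
R2 := R2 + 4·R1
  [ 1   4  -3/2 ]
  [ 0   0    -9 ]
  [ 4  16     6 ]
R3 := R3 − 4·R1
  [ 1  4  -3/2 ]
  [ 0  0    -9 ]
  [ 0  0    12 ]
R2 := -1/9·R2
  [ 1  4  -3/2 ]
  [ 0  0     1 ]
  [ 0  0    12 ]
R3 := R3 − 12·R2
  [ 1  4  -3/2 ]
  [ 0  0     1 ]
  [ 0  0     0 ]
R1 := R1 + 3/2·R2
  [ 1  4  0 ]
  [ 0  0  1 ]
  [ 0  0  0 ]
Pivot columns are the columns containing a leading 1.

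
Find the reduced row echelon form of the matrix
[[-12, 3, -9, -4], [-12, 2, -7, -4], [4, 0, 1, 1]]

Multiply R1 by -1/12.
  [   1  -1/4  3/4  1/3 ]
  [ -12     2   -7   -4 ]
  [   4     0    1    1 ]
Add 12 times R1 to R2.
  [ 1  -1/4  3/4  1/3 ]
  [ 0    -1    2    0 ]
  [ 4     0    1    1 ]
Subtract 4 times R1 from R3.
  [ 1  -1/4  3/4   1/3 ]
  [ 0    -1    2     0 ]
  [ 0     1   -2  -1/3 ]
Multiply R2 by -1.
  [ 1  -1/4  3/4   1/3 ]
  [ 0     1   -2     0 ]
  [ 0     1   -2  -1/3 ]
Subtract R2 from R3.
  [ 1  -1/4  3/4   1/3 ]
  [ 0     1   -2     0 ]
  [ 0     0    0  -1/3 ]
Multiply R3 by -3.
  [ 1  -1/4  3/4  1/3 ]
  [ 0     1   -2    0 ]
  [ 0     0    0    1 ]
Subtract 1/3 times R3 from R1.
  [ 1  -1/4  3/4  0 ]
  [ 0     1   -2  0 ]
  [ 0     0    0  1 ]
Add 1/4 times R2 to R1.
  [ 1  0  1/4  0 ]
  [ 0  1   -2  0 ]
  [ 0  0    0  1 ]

[[1, 0, 1/4, 0], [0, 1, -2, 0], [0, 0, 0, 1]]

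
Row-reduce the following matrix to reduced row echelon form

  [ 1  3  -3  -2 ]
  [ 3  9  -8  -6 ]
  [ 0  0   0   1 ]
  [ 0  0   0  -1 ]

r2 ← r2 − 3·r1
  [ 1  3  -3  -2 ]
  [ 0  0   1   0 ]
  [ 0  0   0   1 ]
  [ 0  0   0  -1 ]
r4 ← r4 + r3
  [ 1  3  -3  -2 ]
  [ 0  0   1   0 ]
  [ 0  0   0   1 ]
  [ 0  0   0   0 ]
r1 ← r1 + 2·r3
  [ 1  3  -3  0 ]
  [ 0  0   1  0 ]
  [ 0  0   0  1 ]
  [ 0  0   0  0 ]
r1 ← r1 + 3·r2
  [ 1  3  0  0 ]
  [ 0  0  1  0 ]
  [ 0  0  0  1 ]
  [ 0  0  0  0 ]

[[1, 3, 0, 0], [0, 0, 1, 0], [0, 0, 0, 1], [0, 0, 0, 0]]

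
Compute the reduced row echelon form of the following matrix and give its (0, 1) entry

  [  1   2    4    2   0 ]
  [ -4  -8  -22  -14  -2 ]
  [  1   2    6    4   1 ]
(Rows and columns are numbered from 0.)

2

r2 := r2 + 4·r1
r3 := r3 − r1
r2 := -1/6·r2
r3 := r3 − 2·r2
r3 := 3·r3
r2 := r2 − 1/3·r3
r1 := r1 − 4·r2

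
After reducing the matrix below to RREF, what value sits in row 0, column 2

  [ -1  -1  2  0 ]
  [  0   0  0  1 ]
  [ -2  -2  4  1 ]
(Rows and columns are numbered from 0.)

R1 → -1·R1
  [  1   1  -2  0 ]
  [  0   0   0  1 ]
  [ -2  -2   4  1 ]
R3 → R3 + 2·R1
  [ 1  1  -2  0 ]
  [ 0  0   0  1 ]
  [ 0  0   0  1 ]
R3 → R3 − R2
  [ 1  1  -2  0 ]
  [ 0  0   0  1 ]
  [ 0  0   0  0 ]

-2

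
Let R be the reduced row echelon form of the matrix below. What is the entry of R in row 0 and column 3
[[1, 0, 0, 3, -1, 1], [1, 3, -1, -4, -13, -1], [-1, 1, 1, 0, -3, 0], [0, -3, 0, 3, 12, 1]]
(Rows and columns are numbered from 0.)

3

Subtract r1 from r2.
  [  1   0   0   3   -1   1 ]
  [  0   3  -1  -7  -12  -2 ]
  [ -1   1   1   0   -3   0 ]
  [  0  -3   0   3   12   1 ]
Add r1 to r3.
  [ 1   0   0   3   -1   1 ]
  [ 0   3  -1  -7  -12  -2 ]
  [ 0   1   1   3   -4   1 ]
  [ 0  -3   0   3   12   1 ]
Multiply r2 by 1/3.
  [ 1   0     0     3  -1     1 ]
  [ 0   1  -1/3  -7/3  -4  -2/3 ]
  [ 0   1     1     3  -4     1 ]
  [ 0  -3     0     3  12     1 ]
Subtract r2 from r3.
  [ 1   0     0     3  -1     1 ]
  [ 0   1  -1/3  -7/3  -4  -2/3 ]
  [ 0   0   4/3  16/3   0   5/3 ]
  [ 0  -3     0     3  12     1 ]
Add 3 times r2 to r4.
  [ 1  0     0     3  -1     1 ]
  [ 0  1  -1/3  -7/3  -4  -2/3 ]
  [ 0  0   4/3  16/3   0   5/3 ]
  [ 0  0    -1    -4   0    -1 ]
Multiply r3 by 3/4.
  [ 1  0     0     3  -1     1 ]
  [ 0  1  -1/3  -7/3  -4  -2/3 ]
  [ 0  0     1     4   0   5/4 ]
  [ 0  0    -1    -4   0    -1 ]
Add r3 to r4.
  [ 1  0     0     3  -1     1 ]
  [ 0  1  -1/3  -7/3  -4  -2/3 ]
  [ 0  0     1     4   0   5/4 ]
  [ 0  0     0     0   0   1/4 ]
Multiply r4 by 4.
  [ 1  0     0     3  -1     1 ]
  [ 0  1  -1/3  -7/3  -4  -2/3 ]
  [ 0  0     1     4   0   5/4 ]
  [ 0  0     0     0   0     1 ]
Subtract 5/4 times r4 from r3.
  [ 1  0     0     3  -1     1 ]
  [ 0  1  -1/3  -7/3  -4  -2/3 ]
  [ 0  0     1     4   0     0 ]
  [ 0  0     0     0   0     1 ]
Add 2/3 times r4 to r2.
  [ 1  0     0     3  -1  1 ]
  [ 0  1  -1/3  -7/3  -4  0 ]
  [ 0  0     1     4   0  0 ]
  [ 0  0     0     0   0  1 ]
Subtract r4 from r1.
  [ 1  0     0     3  -1  0 ]
  [ 0  1  -1/3  -7/3  -4  0 ]
  [ 0  0     1     4   0  0 ]
  [ 0  0     0     0   0  1 ]
Add 1/3 times r3 to r2.
  [ 1  0  0   3  -1  0 ]
  [ 0  1  0  -1  -4  0 ]
  [ 0  0  1   4   0  0 ]
  [ 0  0  0   0   0  1 ]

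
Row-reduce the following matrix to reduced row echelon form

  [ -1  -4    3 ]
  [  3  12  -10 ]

[[1, 4, 0], [0, 0, 1]]

r1 → -1·r1
  [ 1   4   -3 ]
  [ 3  12  -10 ]
r2 → r2 − 3·r1
  [ 1  4  -3 ]
  [ 0  0  -1 ]
r2 → -1·r2
  [ 1  4  -3 ]
  [ 0  0   1 ]
r1 → r1 + 3·r2
  [ 1  4  0 ]
  [ 0  0  1 ]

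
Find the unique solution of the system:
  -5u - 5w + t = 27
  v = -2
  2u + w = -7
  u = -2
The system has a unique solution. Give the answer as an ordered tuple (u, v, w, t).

(-2, -2, -3, 2)

Form the augmented matrix and row-reduce:
  [ -5  0  -5  1  |  27 ]
  [  0  1   0  0  |  -2 ]
  [  2  0   1  0  |  -7 ]
  [  1  0   0  0  |  -2 ]
R1 ← -1/5·R1
R3 ← R3 − 2·R1
R4 ← R4 − R1
R3 ← -1·R3
R4 ← R4 + R3
R4 ← -5·R4
R3 ← R3 + 2/5·R4
R1 ← R1 + 1/5·R4
R1 ← R1 − R3
Reading off the last column: u = -2, v = -2, w = -3, t = 2.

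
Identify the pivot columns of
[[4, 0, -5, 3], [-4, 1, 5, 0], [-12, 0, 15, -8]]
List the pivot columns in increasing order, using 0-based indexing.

Multiply r1 by 1/4.
  [   1  0  -5/4  3/4 ]
  [  -4  1     5    0 ]
  [ -12  0    15   -8 ]
Add 4 times r1 to r2.
  [   1  0  -5/4  3/4 ]
  [   0  1     0    3 ]
  [ -12  0    15   -8 ]
Add 12 times r1 to r3.
  [ 1  0  -5/4  3/4 ]
  [ 0  1     0    3 ]
  [ 0  0     0    1 ]
Subtract 3 times r3 from r2.
  [ 1  0  -5/4  3/4 ]
  [ 0  1     0    0 ]
  [ 0  0     0    1 ]
Subtract 3/4 times r3 from r1.
  [ 1  0  -5/4  0 ]
  [ 0  1     0  0 ]
  [ 0  0     0  1 ]
Pivot columns are the columns containing a leading 1.

0, 1, 3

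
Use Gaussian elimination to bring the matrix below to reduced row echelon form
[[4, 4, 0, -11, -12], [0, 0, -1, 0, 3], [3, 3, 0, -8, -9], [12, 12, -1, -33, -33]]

r1 ← 1/4·r1
  [  1   1   0  -11/4   -3 ]
  [  0   0  -1      0    3 ]
  [  3   3   0     -8   -9 ]
  [ 12  12  -1    -33  -33 ]
r3 ← r3 − 3·r1
  [  1   1   0  -11/4   -3 ]
  [  0   0  -1      0    3 ]
  [  0   0   0    1/4    0 ]
  [ 12  12  -1    -33  -33 ]
r4 ← r4 − 12·r1
  [ 1  1   0  -11/4  -3 ]
  [ 0  0  -1      0   3 ]
  [ 0  0   0    1/4   0 ]
  [ 0  0  -1      0   3 ]
r2 ← -1·r2
  [ 1  1   0  -11/4  -3 ]
  [ 0  0   1      0  -3 ]
  [ 0  0   0    1/4   0 ]
  [ 0  0  -1      0   3 ]
r4 ← r4 + r2
  [ 1  1  0  -11/4  -3 ]
  [ 0  0  1      0  -3 ]
  [ 0  0  0    1/4   0 ]
  [ 0  0  0      0   0 ]
r3 ← 4·r3
  [ 1  1  0  -11/4  -3 ]
  [ 0  0  1      0  -3 ]
  [ 0  0  0      1   0 ]
  [ 0  0  0      0   0 ]
r1 ← r1 + 11/4·r3
  [ 1  1  0  0  -3 ]
  [ 0  0  1  0  -3 ]
  [ 0  0  0  1   0 ]
  [ 0  0  0  0   0 ]

[[1, 1, 0, 0, -3], [0, 0, 1, 0, -3], [0, 0, 0, 1, 0], [0, 0, 0, 0, 0]]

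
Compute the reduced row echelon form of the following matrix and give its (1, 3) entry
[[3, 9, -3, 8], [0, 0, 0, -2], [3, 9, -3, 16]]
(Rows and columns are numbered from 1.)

ρ1 -> 1/3·ρ1
  [ 1  3  -1  8/3 ]
  [ 0  0   0   -2 ]
  [ 3  9  -3   16 ]
ρ3 -> ρ3 − 3·ρ1
  [ 1  3  -1  8/3 ]
  [ 0  0   0   -2 ]
  [ 0  0   0    8 ]
ρ2 -> -1/2·ρ2
  [ 1  3  -1  8/3 ]
  [ 0  0   0    1 ]
  [ 0  0   0    8 ]
ρ3 -> ρ3 − 8·ρ2
  [ 1  3  -1  8/3 ]
  [ 0  0   0    1 ]
  [ 0  0   0    0 ]
ρ1 -> ρ1 − 8/3·ρ2
  [ 1  3  -1  0 ]
  [ 0  0   0  1 ]
  [ 0  0   0  0 ]

-1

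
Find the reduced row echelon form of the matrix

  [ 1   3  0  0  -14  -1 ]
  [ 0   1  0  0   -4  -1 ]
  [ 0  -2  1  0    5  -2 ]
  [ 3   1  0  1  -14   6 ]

[[1, 0, 0, 0, -2, 2], [0, 1, 0, 0, -4, -1], [0, 0, 1, 0, -3, -4], [0, 0, 0, 1, -4, 1]]

ρ4 := ρ4 − 3·ρ1
  [ 1   3  0  0  -14  -1 ]
  [ 0   1  0  0   -4  -1 ]
  [ 0  -2  1  0    5  -2 ]
  [ 0  -8  0  1   28   9 ]
ρ3 := ρ3 + 2·ρ2
  [ 1   3  0  0  -14  -1 ]
  [ 0   1  0  0   -4  -1 ]
  [ 0   0  1  0   -3  -4 ]
  [ 0  -8  0  1   28   9 ]
ρ4 := ρ4 + 8·ρ2
  [ 1  3  0  0  -14  -1 ]
  [ 0  1  0  0   -4  -1 ]
  [ 0  0  1  0   -3  -4 ]
  [ 0  0  0  1   -4   1 ]
ρ1 := ρ1 − 3·ρ2
  [ 1  0  0  0  -2   2 ]
  [ 0  1  0  0  -4  -1 ]
  [ 0  0  1  0  -3  -4 ]
  [ 0  0  0  1  -4   1 ]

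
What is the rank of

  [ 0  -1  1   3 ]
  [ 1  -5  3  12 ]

r1 <-> r2
  [ 1  -5  3  12 ]
  [ 0  -1  1   3 ]
r2 -> -1·r2
  [ 1  -5   3  12 ]
  [ 0   1  -1  -3 ]
r1 -> r1 + 5·r2
  [ 1  0  -2  -3 ]
  [ 0  1  -1  -3 ]
The reduced form has 2 nonzero rows.

rank = 2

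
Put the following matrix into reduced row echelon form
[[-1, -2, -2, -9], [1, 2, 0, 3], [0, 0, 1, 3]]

r1 ← -1·r1
  [ 1  2  2  9 ]
  [ 1  2  0  3 ]
  [ 0  0  1  3 ]
r2 ← r2 − r1
  [ 1  2   2   9 ]
  [ 0  0  -2  -6 ]
  [ 0  0   1   3 ]
r2 ← -1/2·r2
  [ 1  2  2  9 ]
  [ 0  0  1  3 ]
  [ 0  0  1  3 ]
r3 ← r3 − r2
  [ 1  2  2  9 ]
  [ 0  0  1  3 ]
  [ 0  0  0  0 ]
r1 ← r1 − 2·r2
  [ 1  2  0  3 ]
  [ 0  0  1  3 ]
  [ 0  0  0  0 ]

[[1, 2, 0, 3], [0, 0, 1, 3], [0, 0, 0, 0]]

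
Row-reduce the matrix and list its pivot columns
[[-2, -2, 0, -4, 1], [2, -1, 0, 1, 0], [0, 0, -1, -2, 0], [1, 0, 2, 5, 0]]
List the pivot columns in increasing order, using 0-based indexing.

0, 1, 2, 4

R1 -> -1/2·R1
  [ 1   1   0   2  -1/2 ]
  [ 2  -1   0   1     0 ]
  [ 0   0  -1  -2     0 ]
  [ 1   0   2   5     0 ]
R2 -> R2 − 2·R1
  [ 1   1   0   2  -1/2 ]
  [ 0  -3   0  -3     1 ]
  [ 0   0  -1  -2     0 ]
  [ 1   0   2   5     0 ]
R4 -> R4 − R1
  [ 1   1   0   2  -1/2 ]
  [ 0  -3   0  -3     1 ]
  [ 0   0  -1  -2     0 ]
  [ 0  -1   2   3   1/2 ]
R2 -> -1/3·R2
  [ 1   1   0   2  -1/2 ]
  [ 0   1   0   1  -1/3 ]
  [ 0   0  -1  -2     0 ]
  [ 0  -1   2   3   1/2 ]
R4 -> R4 + R2
  [ 1  1   0   2  -1/2 ]
  [ 0  1   0   1  -1/3 ]
  [ 0  0  -1  -2     0 ]
  [ 0  0   2   4   1/6 ]
R3 -> -1·R3
  [ 1  1  0  2  -1/2 ]
  [ 0  1  0  1  -1/3 ]
  [ 0  0  1  2     0 ]
  [ 0  0  2  4   1/6 ]
R4 -> R4 − 2·R3
  [ 1  1  0  2  -1/2 ]
  [ 0  1  0  1  -1/3 ]
  [ 0  0  1  2     0 ]
  [ 0  0  0  0   1/6 ]
R4 -> 6·R4
  [ 1  1  0  2  -1/2 ]
  [ 0  1  0  1  -1/3 ]
  [ 0  0  1  2     0 ]
  [ 0  0  0  0     1 ]
R2 -> R2 + 1/3·R4
  [ 1  1  0  2  -1/2 ]
  [ 0  1  0  1     0 ]
  [ 0  0  1  2     0 ]
  [ 0  0  0  0     1 ]
R1 -> R1 + 1/2·R4
  [ 1  1  0  2  0 ]
  [ 0  1  0  1  0 ]
  [ 0  0  1  2  0 ]
  [ 0  0  0  0  1 ]
R1 -> R1 − R2
  [ 1  0  0  1  0 ]
  [ 0  1  0  1  0 ]
  [ 0  0  1  2  0 ]
  [ 0  0  0  0  1 ]
Pivot columns are the columns containing a leading 1.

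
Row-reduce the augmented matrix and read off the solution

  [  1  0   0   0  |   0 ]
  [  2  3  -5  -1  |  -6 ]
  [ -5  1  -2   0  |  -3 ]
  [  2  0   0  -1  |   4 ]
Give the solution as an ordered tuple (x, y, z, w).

R2 := R2 − 2·R1
  [  1  0   0   0  |   0 ]
  [  0  3  -5  -1  |  -6 ]
  [ -5  1  -2   0  |  -3 ]
  [  2  0   0  -1  |   4 ]
R3 := R3 + 5·R1
  [ 1  0   0   0  |   0 ]
  [ 0  3  -5  -1  |  -6 ]
  [ 0  1  -2   0  |  -3 ]
  [ 2  0   0  -1  |   4 ]
R4 := R4 − 2·R1
  [ 1  0   0   0  |   0 ]
  [ 0  3  -5  -1  |  -6 ]
  [ 0  1  -2   0  |  -3 ]
  [ 0  0   0  -1  |   4 ]
R2 := 1/3·R2
  [ 1  0     0     0  |   0 ]
  [ 0  1  -5/3  -1/3  |  -2 ]
  [ 0  1    -2     0  |  -3 ]
  [ 0  0     0    -1  |   4 ]
R3 := R3 − R2
  [ 1  0     0     0  |   0 ]
  [ 0  1  -5/3  -1/3  |  -2 ]
  [ 0  0  -1/3   1/3  |  -1 ]
  [ 0  0     0    -1  |   4 ]
R3 := -3·R3
  [ 1  0     0     0  |   0 ]
  [ 0  1  -5/3  -1/3  |  -2 ]
  [ 0  0     1    -1  |   3 ]
  [ 0  0     0    -1  |   4 ]
R4 := -1·R4
  [ 1  0     0     0  |   0 ]
  [ 0  1  -5/3  -1/3  |  -2 ]
  [ 0  0     1    -1  |   3 ]
  [ 0  0     0     1  |  -4 ]
R3 := R3 + R4
  [ 1  0     0     0  |   0 ]
  [ 0  1  -5/3  -1/3  |  -2 ]
  [ 0  0     1     0  |  -1 ]
  [ 0  0     0     1  |  -4 ]
R2 := R2 + 1/3·R4
  [ 1  0     0  0  |      0 ]
  [ 0  1  -5/3  0  |  -10/3 ]
  [ 0  0     1  0  |     -1 ]
  [ 0  0     0  1  |     -4 ]
R2 := R2 + 5/3·R3
  [ 1  0  0  0  |   0 ]
  [ 0  1  0  0  |  -5 ]
  [ 0  0  1  0  |  -1 ]
  [ 0  0  0  1  |  -4 ]
Reading off the last column: x = 0, y = -5, z = -1, w = -4.

(0, -5, -1, -4)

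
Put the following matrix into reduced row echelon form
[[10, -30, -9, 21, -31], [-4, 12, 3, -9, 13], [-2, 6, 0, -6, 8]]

[[1, -3, 0, 3, -4], [0, 0, 1, 1, -1], [0, 0, 0, 0, 0]]

r1 := 1/10·r1
  [  1  -3  -9/10  21/10  -31/10 ]
  [ -4  12      3     -9      13 ]
  [ -2   6      0     -6       8 ]
r2 := r2 + 4·r1
  [  1  -3  -9/10  21/10  -31/10 ]
  [  0   0   -3/5   -3/5     3/5 ]
  [ -2   6      0     -6       8 ]
r3 := r3 + 2·r1
  [ 1  -3  -9/10  21/10  -31/10 ]
  [ 0   0   -3/5   -3/5     3/5 ]
  [ 0   0   -9/5   -9/5     9/5 ]
r2 := -5/3·r2
  [ 1  -3  -9/10  21/10  -31/10 ]
  [ 0   0      1      1      -1 ]
  [ 0   0   -9/5   -9/5     9/5 ]
r3 := r3 + 9/5·r2
  [ 1  -3  -9/10  21/10  -31/10 ]
  [ 0   0      1      1      -1 ]
  [ 0   0      0      0       0 ]
r1 := r1 + 9/10·r2
  [ 1  -3  0  3  -4 ]
  [ 0   0  1  1  -1 ]
  [ 0   0  0  0   0 ]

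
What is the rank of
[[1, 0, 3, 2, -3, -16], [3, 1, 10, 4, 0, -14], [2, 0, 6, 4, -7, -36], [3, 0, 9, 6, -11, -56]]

rank = 3

Subtract 3 times ρ1 from ρ2.
Subtract 2 times ρ1 from ρ3.
Subtract 3 times ρ1 from ρ4.
Multiply ρ3 by -1.
Add 2 times ρ3 to ρ4.
Subtract 9 times ρ3 from ρ2.
Add 3 times ρ3 to ρ1.
The reduced form has 3 nonzero rows.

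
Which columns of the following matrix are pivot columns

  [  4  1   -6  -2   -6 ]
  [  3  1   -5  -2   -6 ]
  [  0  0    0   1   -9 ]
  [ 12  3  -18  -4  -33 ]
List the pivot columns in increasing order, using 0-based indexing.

0, 1, 3, 4

R1 := 1/4·R1
  [  1  1/4  -3/2  -1/2  -3/2 ]
  [  3    1    -5    -2    -6 ]
  [  0    0     0     1    -9 ]
  [ 12    3   -18    -4   -33 ]
R2 := R2 − 3·R1
  [  1  1/4  -3/2  -1/2  -3/2 ]
  [  0  1/4  -1/2  -1/2  -3/2 ]
  [  0    0     0     1    -9 ]
  [ 12    3   -18    -4   -33 ]
R4 := R4 − 12·R1
  [ 1  1/4  -3/2  -1/2  -3/2 ]
  [ 0  1/4  -1/2  -1/2  -3/2 ]
  [ 0    0     0     1    -9 ]
  [ 0    0     0     2   -15 ]
R2 := 4·R2
  [ 1  1/4  -3/2  -1/2  -3/2 ]
  [ 0    1    -2    -2    -6 ]
  [ 0    0     0     1    -9 ]
  [ 0    0     0     2   -15 ]
R4 := R4 − 2·R3
  [ 1  1/4  -3/2  -1/2  -3/2 ]
  [ 0    1    -2    -2    -6 ]
  [ 0    0     0     1    -9 ]
  [ 0    0     0     0     3 ]
R4 := 1/3·R4
  [ 1  1/4  -3/2  -1/2  -3/2 ]
  [ 0    1    -2    -2    -6 ]
  [ 0    0     0     1    -9 ]
  [ 0    0     0     0     1 ]
R3 := R3 + 9·R4
  [ 1  1/4  -3/2  -1/2  -3/2 ]
  [ 0    1    -2    -2    -6 ]
  [ 0    0     0     1     0 ]
  [ 0    0     0     0     1 ]
R2 := R2 + 6·R4
  [ 1  1/4  -3/2  -1/2  -3/2 ]
  [ 0    1    -2    -2     0 ]
  [ 0    0     0     1     0 ]
  [ 0    0     0     0     1 ]
R1 := R1 + 3/2·R4
  [ 1  1/4  -3/2  -1/2  0 ]
  [ 0    1    -2    -2  0 ]
  [ 0    0     0     1  0 ]
  [ 0    0     0     0  1 ]
R2 := R2 + 2·R3
  [ 1  1/4  -3/2  -1/2  0 ]
  [ 0    1    -2     0  0 ]
  [ 0    0     0     1  0 ]
  [ 0    0     0     0  1 ]
R1 := R1 + 1/2·R3
  [ 1  1/4  -3/2  0  0 ]
  [ 0    1    -2  0  0 ]
  [ 0    0     0  1  0 ]
  [ 0    0     0  0  1 ]
R1 := R1 − 1/4·R2
  [ 1  0  -1  0  0 ]
  [ 0  1  -2  0  0 ]
  [ 0  0   0  1  0 ]
  [ 0  0   0  0  1 ]
Pivot columns are the columns containing a leading 1.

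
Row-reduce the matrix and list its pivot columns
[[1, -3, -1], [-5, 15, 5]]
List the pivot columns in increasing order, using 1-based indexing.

1

Add 5 times r1 to r2.
  [ 1  -3  -1 ]
  [ 0   0   0 ]
Pivot columns are the columns containing a leading 1.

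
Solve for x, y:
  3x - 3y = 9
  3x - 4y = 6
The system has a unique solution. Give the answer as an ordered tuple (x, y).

(6, 3)

Form the augmented matrix and row-reduce:
  [ 3  -3  |  9 ]
  [ 3  -4  |  6 ]
ρ1 → 1/3·ρ1
  [ 1  -1  |  3 ]
  [ 3  -4  |  6 ]
ρ2 → ρ2 − 3·ρ1
  [ 1  -1  |   3 ]
  [ 0  -1  |  -3 ]
ρ2 → -1·ρ2
  [ 1  -1  |  3 ]
  [ 0   1  |  3 ]
ρ1 → ρ1 + ρ2
  [ 1  0  |  6 ]
  [ 0  1  |  3 ]
Reading off the last column: x = 6, y = 3.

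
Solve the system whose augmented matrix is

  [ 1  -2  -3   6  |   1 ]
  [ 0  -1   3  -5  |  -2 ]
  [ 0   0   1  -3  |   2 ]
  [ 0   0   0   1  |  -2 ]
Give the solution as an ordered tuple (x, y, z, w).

(1, 0, -4, -2)

Multiply R2 by -1.
  [ 1  -2  -3   6  |   1 ]
  [ 0   1  -3   5  |   2 ]
  [ 0   0   1  -3  |   2 ]
  [ 0   0   0   1  |  -2 ]
Add 3 times R4 to R3.
  [ 1  -2  -3  6  |   1 ]
  [ 0   1  -3  5  |   2 ]
  [ 0   0   1  0  |  -4 ]
  [ 0   0   0  1  |  -2 ]
Subtract 5 times R4 from R2.
  [ 1  -2  -3  6  |   1 ]
  [ 0   1  -3  0  |  12 ]
  [ 0   0   1  0  |  -4 ]
  [ 0   0   0  1  |  -2 ]
Subtract 6 times R4 from R1.
  [ 1  -2  -3  0  |  13 ]
  [ 0   1  -3  0  |  12 ]
  [ 0   0   1  0  |  -4 ]
  [ 0   0   0  1  |  -2 ]
Add 3 times R3 to R2.
  [ 1  -2  -3  0  |  13 ]
  [ 0   1   0  0  |   0 ]
  [ 0   0   1  0  |  -4 ]
  [ 0   0   0  1  |  -2 ]
Add 3 times R3 to R1.
  [ 1  -2  0  0  |   1 ]
  [ 0   1  0  0  |   0 ]
  [ 0   0  1  0  |  -4 ]
  [ 0   0  0  1  |  -2 ]
Add 2 times R2 to R1.
  [ 1  0  0  0  |   1 ]
  [ 0  1  0  0  |   0 ]
  [ 0  0  1  0  |  -4 ]
  [ 0  0  0  1  |  -2 ]
Reading off the last column: x = 1, y = 0, z = -4, w = -2.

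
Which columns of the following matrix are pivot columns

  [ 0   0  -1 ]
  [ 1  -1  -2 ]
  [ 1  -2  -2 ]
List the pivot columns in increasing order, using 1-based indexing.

1, 2, 3

ρ1 <=> ρ2
  [ 1  -1  -2 ]
  [ 0   0  -1 ]
  [ 1  -2  -2 ]
ρ3 ← ρ3 − ρ1
  [ 1  -1  -2 ]
  [ 0   0  -1 ]
  [ 0  -1   0 ]
ρ2 <=> ρ3
  [ 1  -1  -2 ]
  [ 0  -1   0 ]
  [ 0   0  -1 ]
ρ2 ← -1·ρ2
  [ 1  -1  -2 ]
  [ 0   1   0 ]
  [ 0   0  -1 ]
ρ3 ← -1·ρ3
  [ 1  -1  -2 ]
  [ 0   1   0 ]
  [ 0   0   1 ]
ρ1 ← ρ1 + 2·ρ3
  [ 1  -1  0 ]
  [ 0   1  0 ]
  [ 0   0  1 ]
ρ1 ← ρ1 + ρ2
  [ 1  0  0 ]
  [ 0  1  0 ]
  [ 0  0  1 ]
Pivot columns are the columns containing a leading 1.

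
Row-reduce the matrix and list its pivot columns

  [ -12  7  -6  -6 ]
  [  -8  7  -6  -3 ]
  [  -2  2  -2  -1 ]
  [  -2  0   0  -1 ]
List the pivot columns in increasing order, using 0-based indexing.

0, 1, 2, 3

R1 ← -1/12·R1
  [  1  -7/12  1/2  1/2 ]
  [ -8      7   -6   -3 ]
  [ -2      2   -2   -1 ]
  [ -2      0    0   -1 ]
R2 ← R2 + 8·R1
  [  1  -7/12  1/2  1/2 ]
  [  0    7/3   -2    1 ]
  [ -2      2   -2   -1 ]
  [ -2      0    0   -1 ]
R3 ← R3 + 2·R1
  [  1  -7/12  1/2  1/2 ]
  [  0    7/3   -2    1 ]
  [  0    5/6   -1    0 ]
  [ -2      0    0   -1 ]
R4 ← R4 + 2·R1
  [ 1  -7/12  1/2  1/2 ]
  [ 0    7/3   -2    1 ]
  [ 0    5/6   -1    0 ]
  [ 0   -7/6    1    0 ]
R2 ← 3/7·R2
  [ 1  -7/12   1/2  1/2 ]
  [ 0      1  -6/7  3/7 ]
  [ 0    5/6    -1    0 ]
  [ 0   -7/6     1    0 ]
R3 ← R3 − 5/6·R2
  [ 1  -7/12   1/2    1/2 ]
  [ 0      1  -6/7    3/7 ]
  [ 0      0  -2/7  -5/14 ]
  [ 0   -7/6     1      0 ]
R4 ← R4 + 7/6·R2
  [ 1  -7/12   1/2    1/2 ]
  [ 0      1  -6/7    3/7 ]
  [ 0      0  -2/7  -5/14 ]
  [ 0      0     0    1/2 ]
R3 ← -7/2·R3
  [ 1  -7/12   1/2  1/2 ]
  [ 0      1  -6/7  3/7 ]
  [ 0      0     1  5/4 ]
  [ 0      0     0  1/2 ]
R4 ← 2·R4
  [ 1  -7/12   1/2  1/2 ]
  [ 0      1  -6/7  3/7 ]
  [ 0      0     1  5/4 ]
  [ 0      0     0    1 ]
R3 ← R3 − 5/4·R4
  [ 1  -7/12   1/2  1/2 ]
  [ 0      1  -6/7  3/7 ]
  [ 0      0     1    0 ]
  [ 0      0     0    1 ]
R2 ← R2 − 3/7·R4
  [ 1  -7/12   1/2  1/2 ]
  [ 0      1  -6/7    0 ]
  [ 0      0     1    0 ]
  [ 0      0     0    1 ]
R1 ← R1 − 1/2·R4
  [ 1  -7/12   1/2  0 ]
  [ 0      1  -6/7  0 ]
  [ 0      0     1  0 ]
  [ 0      0     0  1 ]
R2 ← R2 + 6/7·R3
  [ 1  -7/12  1/2  0 ]
  [ 0      1    0  0 ]
  [ 0      0    1  0 ]
  [ 0      0    0  1 ]
R1 ← R1 − 1/2·R3
  [ 1  -7/12  0  0 ]
  [ 0      1  0  0 ]
  [ 0      0  1  0 ]
  [ 0      0  0  1 ]
R1 ← R1 + 7/12·R2
  [ 1  0  0  0 ]
  [ 0  1  0  0 ]
  [ 0  0  1  0 ]
  [ 0  0  0  1 ]
Pivot columns are the columns containing a leading 1.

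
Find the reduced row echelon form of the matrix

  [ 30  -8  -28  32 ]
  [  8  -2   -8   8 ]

R1 → 1/30·R1
  [ 1  -4/15  -14/15  16/15 ]
  [ 8     -2      -8      8 ]
R2 → R2 − 8·R1
  [ 1  -4/15  -14/15  16/15 ]
  [ 0   2/15   -8/15  -8/15 ]
R2 → 15/2·R2
  [ 1  -4/15  -14/15  16/15 ]
  [ 0      1      -4     -4 ]
R1 → R1 + 4/15·R2
  [ 1  0  -2   0 ]
  [ 0  1  -4  -4 ]

[[1, 0, -2, 0], [0, 1, -4, -4]]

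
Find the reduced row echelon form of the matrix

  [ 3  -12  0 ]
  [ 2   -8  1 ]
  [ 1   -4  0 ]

Multiply R1 by 1/3.
  [ 1  -4  0 ]
  [ 2  -8  1 ]
  [ 1  -4  0 ]
Subtract 2 times R1 from R2.
  [ 1  -4  0 ]
  [ 0   0  1 ]
  [ 1  -4  0 ]
Subtract R1 from R3.
  [ 1  -4  0 ]
  [ 0   0  1 ]
  [ 0   0  0 ]

[[1, -4, 0], [0, 0, 1], [0, 0, 0]]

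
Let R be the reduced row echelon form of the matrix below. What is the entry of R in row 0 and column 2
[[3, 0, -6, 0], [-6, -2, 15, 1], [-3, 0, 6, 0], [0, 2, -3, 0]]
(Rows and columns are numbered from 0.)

-2

R1 → 1/3·R1
  [  1   0  -2  0 ]
  [ -6  -2  15  1 ]
  [ -3   0   6  0 ]
  [  0   2  -3  0 ]
R2 → R2 + 6·R1
  [  1   0  -2  0 ]
  [  0  -2   3  1 ]
  [ -3   0   6  0 ]
  [  0   2  -3  0 ]
R3 → R3 + 3·R1
  [ 1   0  -2  0 ]
  [ 0  -2   3  1 ]
  [ 0   0   0  0 ]
  [ 0   2  -3  0 ]
R2 → -1/2·R2
  [ 1  0    -2     0 ]
  [ 0  1  -3/2  -1/2 ]
  [ 0  0     0     0 ]
  [ 0  2    -3     0 ]
R4 → R4 − 2·R2
  [ 1  0    -2     0 ]
  [ 0  1  -3/2  -1/2 ]
  [ 0  0     0     0 ]
  [ 0  0     0     1 ]
R3 ↔ R4
  [ 1  0    -2     0 ]
  [ 0  1  -3/2  -1/2 ]
  [ 0  0     0     1 ]
  [ 0  0     0     0 ]
R2 → R2 + 1/2·R3
  [ 1  0    -2  0 ]
  [ 0  1  -3/2  0 ]
  [ 0  0     0  1 ]
  [ 0  0     0  0 ]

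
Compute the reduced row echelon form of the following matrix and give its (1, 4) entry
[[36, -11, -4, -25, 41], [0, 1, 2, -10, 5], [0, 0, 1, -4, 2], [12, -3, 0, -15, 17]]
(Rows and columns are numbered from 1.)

-7/4

ρ1 ← 1/36·ρ1
  [  1  -11/36  -1/9  -25/36  41/36 ]
  [  0       1     2     -10      5 ]
  [  0       0     1      -4      2 ]
  [ 12      -3     0     -15     17 ]
ρ4 ← ρ4 − 12·ρ1
  [ 1  -11/36  -1/9  -25/36  41/36 ]
  [ 0       1     2     -10      5 ]
  [ 0       0     1      -4      2 ]
  [ 0     2/3   4/3   -20/3   10/3 ]
ρ4 ← ρ4 − 2/3·ρ2
  [ 1  -11/36  -1/9  -25/36  41/36 ]
  [ 0       1     2     -10      5 ]
  [ 0       0     1      -4      2 ]
  [ 0       0     0       0      0 ]
ρ2 ← ρ2 − 2·ρ3
  [ 1  -11/36  -1/9  -25/36  41/36 ]
  [ 0       1     0      -2      1 ]
  [ 0       0     1      -4      2 ]
  [ 0       0     0       0      0 ]
ρ1 ← ρ1 + 1/9·ρ3
  [ 1  -11/36  0  -41/36  49/36 ]
  [ 0       1  0      -2      1 ]
  [ 0       0  1      -4      2 ]
  [ 0       0  0       0      0 ]
ρ1 ← ρ1 + 11/36·ρ2
  [ 1  0  0  -7/4  5/3 ]
  [ 0  1  0    -2    1 ]
  [ 0  0  1    -4    2 ]
  [ 0  0  0     0    0 ]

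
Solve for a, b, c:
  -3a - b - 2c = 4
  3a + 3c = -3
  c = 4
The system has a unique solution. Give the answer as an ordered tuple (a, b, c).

Form the augmented matrix and row-reduce:
  [ -3  -1  -2  |   4 ]
  [  3   0   3  |  -3 ]
  [  0   0   1  |   4 ]
Multiply ρ1 by -1/3.
  [ 1  1/3  2/3  |  -4/3 ]
  [ 3    0    3  |    -3 ]
  [ 0    0    1  |     4 ]
Subtract 3 times ρ1 from ρ2.
  [ 1  1/3  2/3  |  -4/3 ]
  [ 0   -1    1  |     1 ]
  [ 0    0    1  |     4 ]
Multiply ρ2 by -1.
  [ 1  1/3  2/3  |  -4/3 ]
  [ 0    1   -1  |    -1 ]
  [ 0    0    1  |     4 ]
Add ρ3 to ρ2.
  [ 1  1/3  2/3  |  -4/3 ]
  [ 0    1    0  |     3 ]
  [ 0    0    1  |     4 ]
Subtract 2/3 times ρ3 from ρ1.
  [ 1  1/3  0  |  -4 ]
  [ 0    1  0  |   3 ]
  [ 0    0  1  |   4 ]
Subtract 1/3 times ρ2 from ρ1.
  [ 1  0  0  |  -5 ]
  [ 0  1  0  |   3 ]
  [ 0  0  1  |   4 ]
Reading off the last column: a = -5, b = 3, c = 4.

(-5, 3, 4)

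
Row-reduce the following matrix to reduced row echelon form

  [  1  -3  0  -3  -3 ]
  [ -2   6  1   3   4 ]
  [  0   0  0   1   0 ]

Add 2 times r1 to r2.
Add 3 times r3 to r2.
Add 3 times r3 to r1.

[[1, -3, 0, 0, -3], [0, 0, 1, 0, -2], [0, 0, 0, 1, 0]]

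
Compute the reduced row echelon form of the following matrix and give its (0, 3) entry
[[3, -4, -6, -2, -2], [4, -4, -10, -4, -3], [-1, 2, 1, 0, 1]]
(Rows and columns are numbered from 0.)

r1 → 1/3·r1
  [  1  -4/3   -2  -2/3  -2/3 ]
  [  4    -4  -10    -4    -3 ]
  [ -1     2    1     0     1 ]
r2 → r2 − 4·r1
  [  1  -4/3  -2  -2/3  -2/3 ]
  [  0   4/3  -2  -4/3  -1/3 ]
  [ -1     2   1     0     1 ]
r3 → r3 + r1
  [ 1  -4/3  -2  -2/3  -2/3 ]
  [ 0   4/3  -2  -4/3  -1/3 ]
  [ 0   2/3  -1  -2/3   1/3 ]
r2 → 3/4·r2
  [ 1  -4/3    -2  -2/3  -2/3 ]
  [ 0     1  -3/2    -1  -1/4 ]
  [ 0   2/3    -1  -2/3   1/3 ]
r3 → r3 − 2/3·r2
  [ 1  -4/3    -2  -2/3  -2/3 ]
  [ 0     1  -3/2    -1  -1/4 ]
  [ 0     0     0     0   1/2 ]
r3 → 2·r3
  [ 1  -4/3    -2  -2/3  -2/3 ]
  [ 0     1  -3/2    -1  -1/4 ]
  [ 0     0     0     0     1 ]
r2 → r2 + 1/4·r3
  [ 1  -4/3    -2  -2/3  -2/3 ]
  [ 0     1  -3/2    -1     0 ]
  [ 0     0     0     0     1 ]
r1 → r1 + 2/3·r3
  [ 1  -4/3    -2  -2/3  0 ]
  [ 0     1  -3/2    -1  0 ]
  [ 0     0     0     0  1 ]
r1 → r1 + 4/3·r2
  [ 1  0    -4  -2  0 ]
  [ 0  1  -3/2  -1  0 ]
  [ 0  0     0   0  1 ]

-2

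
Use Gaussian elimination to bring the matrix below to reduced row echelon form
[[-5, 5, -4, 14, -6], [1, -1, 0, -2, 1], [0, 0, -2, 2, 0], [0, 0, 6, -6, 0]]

[[1, -1, 0, -2, 0], [0, 0, 1, -1, 0], [0, 0, 0, 0, 1], [0, 0, 0, 0, 0]]

Multiply R1 by -1/5.
  [ 1  -1  4/5  -14/5  6/5 ]
  [ 1  -1    0     -2    1 ]
  [ 0   0   -2      2    0 ]
  [ 0   0    6     -6    0 ]
Subtract R1 from R2.
  [ 1  -1   4/5  -14/5   6/5 ]
  [ 0   0  -4/5    4/5  -1/5 ]
  [ 0   0    -2      2     0 ]
  [ 0   0     6     -6     0 ]
Multiply R2 by -5/4.
  [ 1  -1  4/5  -14/5  6/5 ]
  [ 0   0    1     -1  1/4 ]
  [ 0   0   -2      2    0 ]
  [ 0   0    6     -6    0 ]
Add 2 times R2 to R3.
  [ 1  -1  4/5  -14/5  6/5 ]
  [ 0   0    1     -1  1/4 ]
  [ 0   0    0      0  1/2 ]
  [ 0   0    6     -6    0 ]
Subtract 6 times R2 from R4.
  [ 1  -1  4/5  -14/5   6/5 ]
  [ 0   0    1     -1   1/4 ]
  [ 0   0    0      0   1/2 ]
  [ 0   0    0      0  -3/2 ]
Multiply R3 by 2.
  [ 1  -1  4/5  -14/5   6/5 ]
  [ 0   0    1     -1   1/4 ]
  [ 0   0    0      0     1 ]
  [ 0   0    0      0  -3/2 ]
Add 3/2 times R3 to R4.
  [ 1  -1  4/5  -14/5  6/5 ]
  [ 0   0    1     -1  1/4 ]
  [ 0   0    0      0    1 ]
  [ 0   0    0      0    0 ]
Subtract 1/4 times R3 from R2.
  [ 1  -1  4/5  -14/5  6/5 ]
  [ 0   0    1     -1    0 ]
  [ 0   0    0      0    1 ]
  [ 0   0    0      0    0 ]
Subtract 6/5 times R3 from R1.
  [ 1  -1  4/5  -14/5  0 ]
  [ 0   0    1     -1  0 ]
  [ 0   0    0      0  1 ]
  [ 0   0    0      0  0 ]
Subtract 4/5 times R2 from R1.
  [ 1  -1  0  -2  0 ]
  [ 0   0  1  -1  0 ]
  [ 0   0  0   0  1 ]
  [ 0   0  0   0  0 ]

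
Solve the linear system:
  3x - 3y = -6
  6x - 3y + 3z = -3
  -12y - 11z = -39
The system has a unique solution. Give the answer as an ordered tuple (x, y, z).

Form the augmented matrix and row-reduce:
  [ 3   -3    0  |   -6 ]
  [ 6   -3    3  |   -3 ]
  [ 0  -12  -11  |  -39 ]
R1 → 1/3·R1
  [ 1   -1    0  |   -2 ]
  [ 6   -3    3  |   -3 ]
  [ 0  -12  -11  |  -39 ]
R2 → R2 − 6·R1
  [ 1   -1    0  |   -2 ]
  [ 0    3    3  |    9 ]
  [ 0  -12  -11  |  -39 ]
R2 → 1/3·R2
  [ 1   -1    0  |   -2 ]
  [ 0    1    1  |    3 ]
  [ 0  -12  -11  |  -39 ]
R3 → R3 + 12·R2
  [ 1  -1  0  |  -2 ]
  [ 0   1  1  |   3 ]
  [ 0   0  1  |  -3 ]
R2 → R2 − R3
  [ 1  -1  0  |  -2 ]
  [ 0   1  0  |   6 ]
  [ 0   0  1  |  -3 ]
R1 → R1 + R2
  [ 1  0  0  |   4 ]
  [ 0  1  0  |   6 ]
  [ 0  0  1  |  -3 ]
Reading off the last column: x = 4, y = 6, z = -3.

(4, 6, -3)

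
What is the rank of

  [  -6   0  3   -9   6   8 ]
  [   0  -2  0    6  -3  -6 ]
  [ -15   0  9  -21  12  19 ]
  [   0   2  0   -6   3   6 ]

rank = 3

ρ1 := -1/6·ρ1
  [   1   0  -1/2  3/2  -1  -4/3 ]
  [   0  -2     0    6  -3    -6 ]
  [ -15   0     9  -21  12    19 ]
  [   0   2     0   -6   3     6 ]
ρ3 := ρ3 + 15·ρ1
  [ 1   0  -1/2  3/2  -1  -4/3 ]
  [ 0  -2     0    6  -3    -6 ]
  [ 0   0   3/2  3/2  -3    -1 ]
  [ 0   2     0   -6   3     6 ]
ρ2 := -1/2·ρ2
  [ 1  0  -1/2  3/2   -1  -4/3 ]
  [ 0  1     0   -3  3/2     3 ]
  [ 0  0   3/2  3/2   -3    -1 ]
  [ 0  2     0   -6    3     6 ]
ρ4 := ρ4 − 2·ρ2
  [ 1  0  -1/2  3/2   -1  -4/3 ]
  [ 0  1     0   -3  3/2     3 ]
  [ 0  0   3/2  3/2   -3    -1 ]
  [ 0  0     0    0    0     0 ]
ρ3 := 2/3·ρ3
  [ 1  0  -1/2  3/2   -1  -4/3 ]
  [ 0  1     0   -3  3/2     3 ]
  [ 0  0     1    1   -2  -2/3 ]
  [ 0  0     0    0    0     0 ]
ρ1 := ρ1 + 1/2·ρ3
  [ 1  0  0   2   -2  -5/3 ]
  [ 0  1  0  -3  3/2     3 ]
  [ 0  0  1   1   -2  -2/3 ]
  [ 0  0  0   0    0     0 ]
The reduced form has 3 nonzero rows.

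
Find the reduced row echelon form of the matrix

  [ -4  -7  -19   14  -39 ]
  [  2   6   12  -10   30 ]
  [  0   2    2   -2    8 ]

[[1, 0, 3, 0, 1], [0, 1, 1, 0, 3], [0, 0, 0, 1, -1]]

r1 ← -1/4·r1
  [ 1  7/4  19/4  -7/2  39/4 ]
  [ 2    6    12   -10    30 ]
  [ 0    2     2    -2     8 ]
r2 ← r2 − 2·r1
  [ 1  7/4  19/4  -7/2  39/4 ]
  [ 0  5/2   5/2    -3  21/2 ]
  [ 0    2     2    -2     8 ]
r2 ← 2/5·r2
  [ 1  7/4  19/4  -7/2  39/4 ]
  [ 0    1     1  -6/5  21/5 ]
  [ 0    2     2    -2     8 ]
r3 ← r3 − 2·r2
  [ 1  7/4  19/4  -7/2  39/4 ]
  [ 0    1     1  -6/5  21/5 ]
  [ 0    0     0   2/5  -2/5 ]
r3 ← 5/2·r3
  [ 1  7/4  19/4  -7/2  39/4 ]
  [ 0    1     1  -6/5  21/5 ]
  [ 0    0     0     1    -1 ]
r2 ← r2 + 6/5·r3
  [ 1  7/4  19/4  -7/2  39/4 ]
  [ 0    1     1     0     3 ]
  [ 0    0     0     1    -1 ]
r1 ← r1 + 7/2·r3
  [ 1  7/4  19/4  0  25/4 ]
  [ 0    1     1  0     3 ]
  [ 0    0     0  1    -1 ]
r1 ← r1 − 7/4·r2
  [ 1  0  3  0   1 ]
  [ 0  1  1  0   3 ]
  [ 0  0  0  1  -1 ]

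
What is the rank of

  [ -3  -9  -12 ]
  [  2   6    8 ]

rank = 1

Multiply r1 by -1/3.
  [ 1  3  4 ]
  [ 2  6  8 ]
Subtract 2 times r1 from r2.
  [ 1  3  4 ]
  [ 0  0  0 ]
The reduced form has 1 nonzero row.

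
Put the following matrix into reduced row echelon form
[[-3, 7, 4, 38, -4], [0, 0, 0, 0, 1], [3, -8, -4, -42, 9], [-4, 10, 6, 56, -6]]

[[1, 0, 0, 2, 0], [0, 1, 0, 4, 0], [0, 0, 1, 4, 0], [0, 0, 0, 0, 1]]

Multiply ρ1 by -1/3.
Subtract 3 times ρ1 from ρ3.
Add 4 times ρ1 to ρ4.
Swap ρ2 and ρ3.
Multiply ρ2 by -1.
Subtract 2/3 times ρ2 from ρ4.
Swap ρ3 and ρ4.
Multiply ρ3 by 3/2.
Subtract 4 times ρ4 from ρ3.
Add 5 times ρ4 to ρ2.
Subtract 4/3 times ρ4 from ρ1.
Add 4/3 times ρ3 to ρ1.
Add 7/3 times ρ2 to ρ1.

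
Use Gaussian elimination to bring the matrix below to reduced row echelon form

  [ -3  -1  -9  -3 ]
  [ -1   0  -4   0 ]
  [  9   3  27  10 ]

Multiply ρ1 by -1/3.
  [  1  1/3   3   1 ]
  [ -1    0  -4   0 ]
  [  9    3  27  10 ]
Add ρ1 to ρ2.
  [ 1  1/3   3   1 ]
  [ 0  1/3  -1   1 ]
  [ 9    3  27  10 ]
Subtract 9 times ρ1 from ρ3.
  [ 1  1/3   3  1 ]
  [ 0  1/3  -1  1 ]
  [ 0    0   0  1 ]
Multiply ρ2 by 3.
  [ 1  1/3   3  1 ]
  [ 0    1  -3  3 ]
  [ 0    0   0  1 ]
Subtract 3 times ρ3 from ρ2.
  [ 1  1/3   3  1 ]
  [ 0    1  -3  0 ]
  [ 0    0   0  1 ]
Subtract ρ3 from ρ1.
  [ 1  1/3   3  0 ]
  [ 0    1  -3  0 ]
  [ 0    0   0  1 ]
Subtract 1/3 times ρ2 from ρ1.
  [ 1  0   4  0 ]
  [ 0  1  -3  0 ]
  [ 0  0   0  1 ]

[[1, 0, 4, 0], [0, 1, -3, 0], [0, 0, 0, 1]]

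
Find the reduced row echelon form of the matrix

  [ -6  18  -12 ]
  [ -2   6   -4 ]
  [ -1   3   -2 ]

r1 := -1/6·r1
  [  1  -3   2 ]
  [ -2   6  -4 ]
  [ -1   3  -2 ]
r2 := r2 + 2·r1
  [  1  -3   2 ]
  [  0   0   0 ]
  [ -1   3  -2 ]
r3 := r3 + r1
  [ 1  -3  2 ]
  [ 0   0  0 ]
  [ 0   0  0 ]

[[1, -3, 2], [0, 0, 0], [0, 0, 0]]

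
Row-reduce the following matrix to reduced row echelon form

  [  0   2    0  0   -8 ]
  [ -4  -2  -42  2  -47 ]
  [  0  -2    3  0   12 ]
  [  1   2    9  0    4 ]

R1 <-> R2
  [ -4  -2  -42  2  -47 ]
  [  0   2    0  0   -8 ]
  [  0  -2    3  0   12 ]
  [  1   2    9  0    4 ]
R1 → -1/4·R1
  [ 1  1/2  21/2  -1/2  47/4 ]
  [ 0    2     0     0    -8 ]
  [ 0   -2     3     0    12 ]
  [ 1    2     9     0     4 ]
R4 → R4 − R1
  [ 1  1/2  21/2  -1/2   47/4 ]
  [ 0    2     0     0     -8 ]
  [ 0   -2     3     0     12 ]
  [ 0  3/2  -3/2   1/2  -31/4 ]
R2 → 1/2·R2
  [ 1  1/2  21/2  -1/2   47/4 ]
  [ 0    1     0     0     -4 ]
  [ 0   -2     3     0     12 ]
  [ 0  3/2  -3/2   1/2  -31/4 ]
R3 → R3 + 2·R2
  [ 1  1/2  21/2  -1/2   47/4 ]
  [ 0    1     0     0     -4 ]
  [ 0    0     3     0      4 ]
  [ 0  3/2  -3/2   1/2  -31/4 ]
R4 → R4 − 3/2·R2
  [ 1  1/2  21/2  -1/2  47/4 ]
  [ 0    1     0     0    -4 ]
  [ 0    0     3     0     4 ]
  [ 0    0  -3/2   1/2  -7/4 ]
R3 → 1/3·R3
  [ 1  1/2  21/2  -1/2  47/4 ]
  [ 0    1     0     0    -4 ]
  [ 0    0     1     0   4/3 ]
  [ 0    0  -3/2   1/2  -7/4 ]
R4 → R4 + 3/2·R3
  [ 1  1/2  21/2  -1/2  47/4 ]
  [ 0    1     0     0    -4 ]
  [ 0    0     1     0   4/3 ]
  [ 0    0     0   1/2   1/4 ]
R4 → 2·R4
  [ 1  1/2  21/2  -1/2  47/4 ]
  [ 0    1     0     0    -4 ]
  [ 0    0     1     0   4/3 ]
  [ 0    0     0     1   1/2 ]
R1 → R1 + 1/2·R4
  [ 1  1/2  21/2  0   12 ]
  [ 0    1     0  0   -4 ]
  [ 0    0     1  0  4/3 ]
  [ 0    0     0  1  1/2 ]
R1 → R1 − 21/2·R3
  [ 1  1/2  0  0   -2 ]
  [ 0    1  0  0   -4 ]
  [ 0    0  1  0  4/3 ]
  [ 0    0  0  1  1/2 ]
R1 → R1 − 1/2·R2
  [ 1  0  0  0    0 ]
  [ 0  1  0  0   -4 ]
  [ 0  0  1  0  4/3 ]
  [ 0  0  0  1  1/2 ]

[[1, 0, 0, 0, 0], [0, 1, 0, 0, -4], [0, 0, 1, 0, 4/3], [0, 0, 0, 1, 1/2]]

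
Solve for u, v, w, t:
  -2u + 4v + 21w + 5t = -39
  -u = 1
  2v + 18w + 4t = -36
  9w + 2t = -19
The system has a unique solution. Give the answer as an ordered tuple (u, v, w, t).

(-1, 1, -5/3, -2)

Form the augmented matrix and row-reduce:
  [ -2  4  21  5  |  -39 ]
  [ -1  0   0  0  |    1 ]
  [  0  2  18  4  |  -36 ]
  [  0  0   9  2  |  -19 ]
Multiply r1 by -1/2.
  [  1  -2  -21/2  -5/2  |  39/2 ]
  [ -1   0      0     0  |     1 ]
  [  0   2     18     4  |   -36 ]
  [  0   0      9     2  |   -19 ]
Add r1 to r2.
  [ 1  -2  -21/2  -5/2  |  39/2 ]
  [ 0  -2  -21/2  -5/2  |  41/2 ]
  [ 0   2     18     4  |   -36 ]
  [ 0   0      9     2  |   -19 ]
Multiply r2 by -1/2.
  [ 1  -2  -21/2  -5/2  |   39/2 ]
  [ 0   1   21/4   5/4  |  -41/4 ]
  [ 0   2     18     4  |    -36 ]
  [ 0   0      9     2  |    -19 ]
Subtract 2 times r2 from r3.
  [ 1  -2  -21/2  -5/2  |   39/2 ]
  [ 0   1   21/4   5/4  |  -41/4 ]
  [ 0   0   15/2   3/2  |  -31/2 ]
  [ 0   0      9     2  |    -19 ]
Multiply r3 by 2/15.
  [ 1  -2  -21/2  -5/2  |    39/2 ]
  [ 0   1   21/4   5/4  |   -41/4 ]
  [ 0   0      1   1/5  |  -31/15 ]
  [ 0   0      9     2  |     -19 ]
Subtract 9 times r3 from r4.
  [ 1  -2  -21/2  -5/2  |    39/2 ]
  [ 0   1   21/4   5/4  |   -41/4 ]
  [ 0   0      1   1/5  |  -31/15 ]
  [ 0   0      0   1/5  |    -2/5 ]
Multiply r4 by 5.
  [ 1  -2  -21/2  -5/2  |    39/2 ]
  [ 0   1   21/4   5/4  |   -41/4 ]
  [ 0   0      1   1/5  |  -31/15 ]
  [ 0   0      0     1  |      -2 ]
Subtract 1/5 times r4 from r3.
  [ 1  -2  -21/2  -5/2  |   39/2 ]
  [ 0   1   21/4   5/4  |  -41/4 ]
  [ 0   0      1     0  |   -5/3 ]
  [ 0   0      0     1  |     -2 ]
Subtract 5/4 times r4 from r2.
  [ 1  -2  -21/2  -5/2  |   39/2 ]
  [ 0   1   21/4     0  |  -31/4 ]
  [ 0   0      1     0  |   -5/3 ]
  [ 0   0      0     1  |     -2 ]
Add 5/2 times r4 to r1.
  [ 1  -2  -21/2  0  |   29/2 ]
  [ 0   1   21/4  0  |  -31/4 ]
  [ 0   0      1  0  |   -5/3 ]
  [ 0   0      0  1  |     -2 ]
Subtract 21/4 times r3 from r2.
  [ 1  -2  -21/2  0  |  29/2 ]
  [ 0   1      0  0  |     1 ]
  [ 0   0      1  0  |  -5/3 ]
  [ 0   0      0  1  |    -2 ]
Add 21/2 times r3 to r1.
  [ 1  -2  0  0  |    -3 ]
  [ 0   1  0  0  |     1 ]
  [ 0   0  1  0  |  -5/3 ]
  [ 0   0  0  1  |    -2 ]
Add 2 times r2 to r1.
  [ 1  0  0  0  |    -1 ]
  [ 0  1  0  0  |     1 ]
  [ 0  0  1  0  |  -5/3 ]
  [ 0  0  0  1  |    -2 ]
Reading off the last column: u = -1, v = 1, w = -5/3, t = -2.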